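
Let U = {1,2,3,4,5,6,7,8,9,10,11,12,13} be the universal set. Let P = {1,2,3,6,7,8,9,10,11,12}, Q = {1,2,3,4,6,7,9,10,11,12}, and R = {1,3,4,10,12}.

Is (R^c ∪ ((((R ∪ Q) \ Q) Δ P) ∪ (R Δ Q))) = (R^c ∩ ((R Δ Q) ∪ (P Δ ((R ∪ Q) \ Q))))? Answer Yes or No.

No

R^c = {2,5,6,7,8,9,11,13}
R ∪ Q = {1,2,3,4,6,7,9,10,11,12}
(R ∪ Q) \ Q = {}
((R ∪ Q) \ Q) Δ P = {1,2,3,6,7,8,9,10,11,12}
R Δ Q = {2,6,7,9,11}
(((R ∪ Q) \ Q) Δ P) ∪ (R Δ Q) = {1,2,3,6,7,8,9,10,11,12}
R^c ∪ ((((R ∪ Q) \ Q) Δ P) ∪ (R Δ Q)) = {1,2,3,5,6,7,8,9,10,11,12,13}
P Δ ((R ∪ Q) \ Q) = {1,2,3,6,7,8,9,10,11,12}
(R Δ Q) ∪ (P Δ ((R ∪ Q) \ Q)) = {1,2,3,6,7,8,9,10,11,12}
R^c ∩ ((R Δ Q) ∪ (P Δ ((R ∪ Q) \ Q))) = {2,6,7,8,9,11}
1 ∈ R^c ∪ ((((R ∪ Q) \ Q) Δ P) ∪ (R Δ Q)) but 1 ∉ R^c ∩ ((R Δ Q) ∪ (P Δ ((R ∪ Q) \ Q))), so they differ.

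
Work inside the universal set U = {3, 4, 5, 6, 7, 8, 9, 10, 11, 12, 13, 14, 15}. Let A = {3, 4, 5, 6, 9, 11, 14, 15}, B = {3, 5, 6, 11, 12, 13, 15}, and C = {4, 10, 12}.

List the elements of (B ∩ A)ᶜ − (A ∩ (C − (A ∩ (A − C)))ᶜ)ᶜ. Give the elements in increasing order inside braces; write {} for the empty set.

{9, 14}

B ∩ A = {3, 5, 6, 11, 15}
(B ∩ A)ᶜ = {4, 7, 8, 9, 10, 12, 13, 14}
A − C = {3, 5, 6, 9, 11, 14, 15}
A ∩ (A − C) = {3, 5, 6, 9, 11, 14, 15}
C − (A ∩ (A − C)) = {4, 10, 12}
(C − (A ∩ (A − C)))ᶜ = {3, 5, 6, 7, 8, 9, 11, 13, 14, 15}
A ∩ (C − (A ∩ (A − C)))ᶜ = {3, 5, 6, 9, 11, 14, 15}
(A ∩ (C − (A ∩ (A − C)))ᶜ)ᶜ = {4, 7, 8, 10, 12, 13}
(B ∩ A)ᶜ − (A ∩ (C − (A ∩ (A − C)))ᶜ)ᶜ = {9, 14}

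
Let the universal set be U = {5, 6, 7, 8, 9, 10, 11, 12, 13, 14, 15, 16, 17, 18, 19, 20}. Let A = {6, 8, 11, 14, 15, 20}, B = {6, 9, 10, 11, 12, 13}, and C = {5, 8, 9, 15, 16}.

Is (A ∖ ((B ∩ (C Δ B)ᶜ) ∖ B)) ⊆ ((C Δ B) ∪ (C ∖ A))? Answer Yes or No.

No

C Δ B = {5, 6, 8, 10, 11, 12, 13, 15, 16}
(C Δ B)ᶜ = {7, 9, 14, 17, 18, 19, 20}
B ∩ (C Δ B)ᶜ = {9}
(B ∩ (C Δ B)ᶜ) ∖ B = {}
A ∖ ((B ∩ (C Δ B)ᶜ) ∖ B) = {6, 8, 11, 14, 15, 20}
C ∖ A = {5, 9, 16}
(C Δ B) ∪ (C ∖ A) = {5, 6, 8, 9, 10, 11, 12, 13, 15, 16}
14 ∈ A ∖ ((B ∩ (C Δ B)ᶜ) ∖ B) but 14 ∉ (C Δ B) ∪ (C ∖ A), so the inclusion fails.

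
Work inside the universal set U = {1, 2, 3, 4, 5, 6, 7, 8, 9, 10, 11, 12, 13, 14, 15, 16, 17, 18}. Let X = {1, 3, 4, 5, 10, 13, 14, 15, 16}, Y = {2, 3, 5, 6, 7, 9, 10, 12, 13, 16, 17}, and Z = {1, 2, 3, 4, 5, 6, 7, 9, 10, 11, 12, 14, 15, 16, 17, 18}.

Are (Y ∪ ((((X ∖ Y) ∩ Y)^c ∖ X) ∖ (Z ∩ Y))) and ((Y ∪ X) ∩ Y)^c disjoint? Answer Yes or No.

X ∖ Y = {1, 4, 14, 15}
(X ∖ Y) ∩ Y = {}
((X ∖ Y) ∩ Y)^c = {1, 2, 3, 4, 5, 6, 7, 8, 9, 10, 11, 12, 13, 14, 15, 16, 17, 18}
((X ∖ Y) ∩ Y)^c ∖ X = {2, 6, 7, 8, 9, 11, 12, 17, 18}
Z ∩ Y = {2, 3, 5, 6, 7, 9, 10, 12, 16, 17}
(((X ∖ Y) ∩ Y)^c ∖ X) ∖ (Z ∩ Y) = {8, 11, 18}
Y ∪ ((((X ∖ Y) ∩ Y)^c ∖ X) ∖ (Z ∩ Y)) = {2, 3, 5, 6, 7, 8, 9, 10, 11, 12, 13, 16, 17, 18}
Y ∪ X = {1, 2, 3, 4, 5, 6, 7, 9, 10, 12, 13, 14, 15, 16, 17}
(Y ∪ X) ∩ Y = {2, 3, 5, 6, 7, 9, 10, 12, 13, 16, 17}
((Y ∪ X) ∩ Y)^c = {1, 4, 8, 11, 14, 15, 18}
8 lies in both, so they are not disjoint.

No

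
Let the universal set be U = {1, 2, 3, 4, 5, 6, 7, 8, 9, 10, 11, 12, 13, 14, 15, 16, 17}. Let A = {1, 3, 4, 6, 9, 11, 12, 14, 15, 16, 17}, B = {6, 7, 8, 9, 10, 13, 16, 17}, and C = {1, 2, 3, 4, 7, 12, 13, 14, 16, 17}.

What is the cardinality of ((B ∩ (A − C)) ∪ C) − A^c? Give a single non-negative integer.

9

A − C = {6, 9, 11, 15}
B ∩ (A − C) = {6, 9}
(B ∩ (A − C)) ∪ C = {1, 2, 3, 4, 6, 7, 9, 12, 13, 14, 16, 17}
A^c = {2, 5, 7, 8, 10, 13}
((B ∩ (A − C)) ∪ C) − A^c = {1, 3, 4, 6, 9, 12, 14, 16, 17}
|((B ∩ (A − C)) ∪ C) − A^c| = 9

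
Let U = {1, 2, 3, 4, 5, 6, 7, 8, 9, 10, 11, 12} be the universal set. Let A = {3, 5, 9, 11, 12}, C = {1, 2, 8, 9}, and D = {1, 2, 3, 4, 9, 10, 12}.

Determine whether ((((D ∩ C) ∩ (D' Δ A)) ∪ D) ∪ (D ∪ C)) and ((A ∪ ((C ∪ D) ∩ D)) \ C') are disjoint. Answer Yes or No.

No

D ∩ C = {1, 2, 9}
D' = {5, 6, 7, 8, 11}
D' Δ A = {3, 6, 7, 8, 9, 12}
(D ∩ C) ∩ (D' Δ A) = {9}
((D ∩ C) ∩ (D' Δ A)) ∪ D = {1, 2, 3, 4, 9, 10, 12}
D ∪ C = {1, 2, 3, 4, 8, 9, 10, 12}
(((D ∩ C) ∩ (D' Δ A)) ∪ D) ∪ (D ∪ C) = {1, 2, 3, 4, 8, 9, 10, 12}
C ∪ D = {1, 2, 3, 4, 8, 9, 10, 12}
(C ∪ D) ∩ D = {1, 2, 3, 4, 9, 10, 12}
A ∪ ((C ∪ D) ∩ D) = {1, 2, 3, 4, 5, 9, 10, 11, 12}
C' = {3, 4, 5, 6, 7, 10, 11, 12}
(A ∪ ((C ∪ D) ∩ D)) \ C' = {1, 2, 9}
1 lies in both, so they are not disjoint.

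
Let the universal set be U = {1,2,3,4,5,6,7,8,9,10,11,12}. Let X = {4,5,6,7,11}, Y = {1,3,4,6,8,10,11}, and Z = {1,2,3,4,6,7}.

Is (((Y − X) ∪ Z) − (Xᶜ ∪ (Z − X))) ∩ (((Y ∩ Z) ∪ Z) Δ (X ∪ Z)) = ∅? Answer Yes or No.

Y − X = {1,3,8,10}
(Y − X) ∪ Z = {1,2,3,4,6,7,8,10}
Xᶜ = {1,2,3,8,9,10,12}
Z − X = {1,2,3}
Xᶜ ∪ (Z − X) = {1,2,3,8,9,10,12}
((Y − X) ∪ Z) − (Xᶜ ∪ (Z − X)) = {4,6,7}
Y ∩ Z = {1,3,4,6}
(Y ∩ Z) ∪ Z = {1,2,3,4,6,7}
X ∪ Z = {1,2,3,4,5,6,7,11}
((Y ∩ Z) ∪ Z) Δ (X ∪ Z) = {5,11}
{4,6,7} and {5,11} share no elements.

Yes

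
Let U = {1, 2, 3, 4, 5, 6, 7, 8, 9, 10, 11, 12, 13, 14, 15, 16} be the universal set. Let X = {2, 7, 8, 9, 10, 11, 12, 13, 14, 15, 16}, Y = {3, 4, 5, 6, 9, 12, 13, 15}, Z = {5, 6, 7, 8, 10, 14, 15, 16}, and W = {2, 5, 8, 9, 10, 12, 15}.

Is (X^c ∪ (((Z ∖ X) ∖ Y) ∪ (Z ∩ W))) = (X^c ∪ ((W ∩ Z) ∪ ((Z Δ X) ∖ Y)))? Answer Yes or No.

X^c = {1, 3, 4, 5, 6}
Z ∖ X = {5, 6}
(Z ∖ X) ∖ Y = {}
Z ∩ W = {5, 8, 10, 15}
((Z ∖ X) ∖ Y) ∪ (Z ∩ W) = {5, 8, 10, 15}
X^c ∪ (((Z ∖ X) ∖ Y) ∪ (Z ∩ W)) = {1, 3, 4, 5, 6, 8, 10, 15}
W ∩ Z = {5, 8, 10, 15}
Z Δ X = {2, 5, 6, 9, 11, 12, 13}
(Z Δ X) ∖ Y = {2, 11}
(W ∩ Z) ∪ ((Z Δ X) ∖ Y) = {2, 5, 8, 10, 11, 15}
X^c ∪ ((W ∩ Z) ∪ ((Z Δ X) ∖ Y)) = {1, 2, 3, 4, 5, 6, 8, 10, 11, 15}
2 ∈ X^c ∪ ((W ∩ Z) ∪ ((Z Δ X) ∖ Y)) but 2 ∉ X^c ∪ (((Z ∖ X) ∖ Y) ∪ (Z ∩ W)), so they differ.

No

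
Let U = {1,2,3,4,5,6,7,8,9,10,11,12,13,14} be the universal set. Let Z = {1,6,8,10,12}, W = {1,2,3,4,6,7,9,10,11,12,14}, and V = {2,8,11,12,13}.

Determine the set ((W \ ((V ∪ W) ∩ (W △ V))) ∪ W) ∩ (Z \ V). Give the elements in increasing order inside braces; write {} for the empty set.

{1,6,10}

V ∪ W = {1,2,3,4,6,7,8,9,10,11,12,13,14}
W △ V = {1,3,4,6,7,8,9,10,13,14}
(V ∪ W) ∩ (W △ V) = {1,3,4,6,7,8,9,10,13,14}
W \ ((V ∪ W) ∩ (W △ V)) = {2,11,12}
(W \ ((V ∪ W) ∩ (W △ V))) ∪ W = {1,2,3,4,6,7,9,10,11,12,14}
Z \ V = {1,6,10}
((W \ ((V ∪ W) ∩ (W △ V))) ∪ W) ∩ (Z \ V) = {1,6,10}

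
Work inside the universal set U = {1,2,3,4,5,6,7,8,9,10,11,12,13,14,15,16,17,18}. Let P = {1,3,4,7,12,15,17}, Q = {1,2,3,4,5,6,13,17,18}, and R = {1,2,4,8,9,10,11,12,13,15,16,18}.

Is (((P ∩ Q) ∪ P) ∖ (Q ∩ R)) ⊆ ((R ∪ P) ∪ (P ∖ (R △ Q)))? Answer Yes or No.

Yes

P ∩ Q = {1,3,4,17}
(P ∩ Q) ∪ P = {1,3,4,7,12,15,17}
Q ∩ R = {1,2,4,13,18}
((P ∩ Q) ∪ P) ∖ (Q ∩ R) = {3,7,12,15,17}
R ∪ P = {1,2,3,4,7,8,9,10,11,12,13,15,16,17,18}
R △ Q = {3,5,6,8,9,10,11,12,15,16,17}
P ∖ (R △ Q) = {1,4,7}
(R ∪ P) ∪ (P ∖ (R △ Q)) = {1,2,3,4,7,8,9,10,11,12,13,15,16,17,18}
Every element of {3,7,12,15,17} is in {1,2,3,4,7,8,9,10,11,12,13,15,16,17,18}, so ((P ∩ Q) ∪ P) ∖ (Q ∩ R) ⊆ (R ∪ P) ∪ (P ∖ (R △ Q)).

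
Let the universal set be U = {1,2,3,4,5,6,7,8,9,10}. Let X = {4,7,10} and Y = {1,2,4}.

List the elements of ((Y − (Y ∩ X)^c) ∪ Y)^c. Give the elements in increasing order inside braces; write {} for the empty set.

Y ∩ X = {4}
(Y ∩ X)^c = {1,2,3,5,6,7,8,9,10}
Y − (Y ∩ X)^c = {4}
(Y − (Y ∩ X)^c) ∪ Y = {1,2,4}
((Y − (Y ∩ X)^c) ∪ Y)^c = {3,5,6,7,8,9,10}

{3,5,6,7,8,9,10}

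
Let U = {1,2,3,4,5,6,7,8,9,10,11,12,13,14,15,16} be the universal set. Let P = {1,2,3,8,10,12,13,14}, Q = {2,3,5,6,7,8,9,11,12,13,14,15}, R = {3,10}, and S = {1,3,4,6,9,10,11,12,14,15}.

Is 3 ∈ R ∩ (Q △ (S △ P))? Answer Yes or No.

3 ∈ S and 3 ∈ P, so 3 ∉ S △ P
3 ∈ Q and 3 ∉ (S △ P), so 3 ∈ Q △ (S △ P)
3 ∈ R and 3 ∈ (Q △ (S △ P)), so 3 ∈ R ∩ (Q △ (S △ P))

Yes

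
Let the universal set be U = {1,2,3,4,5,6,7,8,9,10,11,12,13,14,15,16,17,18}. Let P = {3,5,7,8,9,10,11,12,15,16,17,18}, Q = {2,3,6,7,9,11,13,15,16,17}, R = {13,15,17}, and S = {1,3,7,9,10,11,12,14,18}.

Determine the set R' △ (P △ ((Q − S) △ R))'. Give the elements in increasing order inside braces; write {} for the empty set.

{2,3,5,6,7,8,9,10,11,12,13,18}

R' = {1,2,3,4,5,6,7,8,9,10,11,12,14,16,18}
Q − S = {2,6,13,15,16,17}
(Q − S) △ R = {2,6,16}
P △ ((Q − S) △ R) = {2,3,5,6,7,8,9,10,11,12,15,17,18}
(P △ ((Q − S) △ R))' = {1,4,13,14,16}
R' △ (P △ ((Q − S) △ R))' = {2,3,5,6,7,8,9,10,11,12,13,18}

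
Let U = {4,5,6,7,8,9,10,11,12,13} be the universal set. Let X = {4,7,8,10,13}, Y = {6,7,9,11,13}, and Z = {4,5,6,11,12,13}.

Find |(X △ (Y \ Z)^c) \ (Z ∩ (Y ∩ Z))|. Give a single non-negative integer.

Y \ Z = {7,9}
(Y \ Z)^c = {4,5,6,8,10,11,12,13}
X △ (Y \ Z)^c = {5,6,7,11,12}
Y ∩ Z = {6,11,13}
Z ∩ (Y ∩ Z) = {6,11,13}
(X △ (Y \ Z)^c) \ (Z ∩ (Y ∩ Z)) = {5,7,12}
|(X △ (Y \ Z)^c) \ (Z ∩ (Y ∩ Z))| = 3

3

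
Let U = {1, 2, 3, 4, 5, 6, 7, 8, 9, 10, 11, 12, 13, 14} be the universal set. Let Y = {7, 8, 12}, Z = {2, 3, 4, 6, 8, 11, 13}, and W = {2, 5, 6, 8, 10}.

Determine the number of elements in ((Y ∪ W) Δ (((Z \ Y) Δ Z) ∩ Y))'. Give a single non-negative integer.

8

Y ∪ W = {2, 5, 6, 7, 8, 10, 12}
Z \ Y = {2, 3, 4, 6, 11, 13}
(Z \ Y) Δ Z = {8}
((Z \ Y) Δ Z) ∩ Y = {8}
(Y ∪ W) Δ (((Z \ Y) Δ Z) ∩ Y) = {2, 5, 6, 7, 10, 12}
((Y ∪ W) Δ (((Z \ Y) Δ Z) ∩ Y))' = {1, 3, 4, 8, 9, 11, 13, 14}
|((Y ∪ W) Δ (((Z \ Y) Δ Z) ∩ Y))'| = 8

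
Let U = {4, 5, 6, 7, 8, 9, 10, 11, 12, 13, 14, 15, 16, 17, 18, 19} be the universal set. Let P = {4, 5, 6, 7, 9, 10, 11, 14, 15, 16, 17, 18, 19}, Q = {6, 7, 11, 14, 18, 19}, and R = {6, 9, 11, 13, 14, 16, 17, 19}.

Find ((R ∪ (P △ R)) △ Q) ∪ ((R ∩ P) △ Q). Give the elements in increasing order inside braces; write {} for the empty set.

{4, 5, 7, 9, 10, 13, 15, 16, 17, 18}

P △ R = {4, 5, 7, 10, 13, 15, 18}
R ∪ (P △ R) = {4, 5, 6, 7, 9, 10, 11, 13, 14, 15, 16, 17, 18, 19}
(R ∪ (P △ R)) △ Q = {4, 5, 9, 10, 13, 15, 16, 17}
R ∩ P = {6, 9, 11, 14, 16, 17, 19}
(R ∩ P) △ Q = {7, 9, 16, 17, 18}
((R ∪ (P △ R)) △ Q) ∪ ((R ∩ P) △ Q) = {4, 5, 7, 9, 10, 13, 15, 16, 17, 18}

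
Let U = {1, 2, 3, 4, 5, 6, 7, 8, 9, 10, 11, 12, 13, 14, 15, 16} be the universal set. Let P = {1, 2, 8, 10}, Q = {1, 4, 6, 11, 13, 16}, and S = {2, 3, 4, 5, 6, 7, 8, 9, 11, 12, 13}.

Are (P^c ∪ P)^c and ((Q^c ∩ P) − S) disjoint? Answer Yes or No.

P^c = {3, 4, 5, 6, 7, 9, 11, 12, 13, 14, 15, 16}
P^c ∪ P = {1, 2, 3, 4, 5, 6, 7, 8, 9, 10, 11, 12, 13, 14, 15, 16}
(P^c ∪ P)^c = {}
Q^c = {2, 3, 5, 7, 8, 9, 10, 12, 14, 15}
Q^c ∩ P = {2, 8, 10}
(Q^c ∩ P) − S = {10}
{} and {10} share no elements.

Yes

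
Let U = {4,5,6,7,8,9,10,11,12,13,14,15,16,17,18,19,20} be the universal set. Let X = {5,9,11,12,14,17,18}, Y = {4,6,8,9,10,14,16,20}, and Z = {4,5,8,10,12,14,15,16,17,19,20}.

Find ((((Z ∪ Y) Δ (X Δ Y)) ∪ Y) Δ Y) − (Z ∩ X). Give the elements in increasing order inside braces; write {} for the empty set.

Z ∪ Y = {4,5,6,8,9,10,12,14,15,16,17,19,20}
X Δ Y = {4,5,6,8,10,11,12,16,17,18,20}
(Z ∪ Y) Δ (X Δ Y) = {9,11,14,15,18,19}
((Z ∪ Y) Δ (X Δ Y)) ∪ Y = {4,6,8,9,10,11,14,15,16,18,19,20}
(((Z ∪ Y) Δ (X Δ Y)) ∪ Y) Δ Y = {11,15,18,19}
Z ∩ X = {5,12,14,17}
((((Z ∪ Y) Δ (X Δ Y)) ∪ Y) Δ Y) − (Z ∩ X) = {11,15,18,19}

{11,15,18,19}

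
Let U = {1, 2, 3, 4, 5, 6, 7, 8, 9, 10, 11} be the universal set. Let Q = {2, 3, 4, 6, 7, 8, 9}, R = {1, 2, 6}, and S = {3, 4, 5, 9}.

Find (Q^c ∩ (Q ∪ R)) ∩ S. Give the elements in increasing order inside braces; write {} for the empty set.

Q^c = {1, 5, 10, 11}
Q ∪ R = {1, 2, 3, 4, 6, 7, 8, 9}
Q^c ∩ (Q ∪ R) = {1}
(Q^c ∩ (Q ∪ R)) ∩ S = {}

{}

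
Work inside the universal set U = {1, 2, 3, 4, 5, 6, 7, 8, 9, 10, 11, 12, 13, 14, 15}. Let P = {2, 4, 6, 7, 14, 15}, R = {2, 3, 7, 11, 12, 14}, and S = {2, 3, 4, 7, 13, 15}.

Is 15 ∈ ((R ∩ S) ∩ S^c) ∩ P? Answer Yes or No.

15 ∉ R and 15 ∈ S, so 15 ∉ R ∩ S
15 ∈ S, so 15 ∉ S^c
15 ∉ (R ∩ S) and 15 ∉ S^c, so 15 ∉ (R ∩ S) ∩ S^c
15 ∉ ((R ∩ S) ∩ S^c) and 15 ∈ P, so 15 ∉ ((R ∩ S) ∩ S^c) ∩ P

No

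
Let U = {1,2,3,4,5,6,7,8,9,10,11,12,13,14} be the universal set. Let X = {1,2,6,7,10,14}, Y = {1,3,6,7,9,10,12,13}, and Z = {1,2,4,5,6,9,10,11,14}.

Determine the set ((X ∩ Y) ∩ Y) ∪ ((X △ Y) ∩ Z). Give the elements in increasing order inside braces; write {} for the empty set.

X ∩ Y = {1,6,7,10}
(X ∩ Y) ∩ Y = {1,6,7,10}
X △ Y = {2,3,9,12,13,14}
(X △ Y) ∩ Z = {2,9,14}
((X ∩ Y) ∩ Y) ∪ ((X △ Y) ∩ Z) = {1,2,6,7,9,10,14}

{1,2,6,7,9,10,14}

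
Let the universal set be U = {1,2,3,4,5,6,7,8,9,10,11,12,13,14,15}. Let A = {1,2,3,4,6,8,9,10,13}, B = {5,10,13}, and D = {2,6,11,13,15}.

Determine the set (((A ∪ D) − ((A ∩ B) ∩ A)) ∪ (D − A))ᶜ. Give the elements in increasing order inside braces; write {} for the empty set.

{5,7,10,12,13,14}

A ∪ D = {1,2,3,4,6,8,9,10,11,13,15}
A ∩ B = {10,13}
(A ∩ B) ∩ A = {10,13}
(A ∪ D) − ((A ∩ B) ∩ A) = {1,2,3,4,6,8,9,11,15}
D − A = {11,15}
((A ∪ D) − ((A ∩ B) ∩ A)) ∪ (D − A) = {1,2,3,4,6,8,9,11,15}
(((A ∪ D) − ((A ∩ B) ∩ A)) ∪ (D − A))ᶜ = {5,7,10,12,13,14}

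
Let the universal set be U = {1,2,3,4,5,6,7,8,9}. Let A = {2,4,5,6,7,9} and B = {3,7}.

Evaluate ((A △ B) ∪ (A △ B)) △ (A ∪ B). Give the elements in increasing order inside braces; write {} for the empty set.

A △ B = {2,3,4,5,6,9}
(A △ B) ∪ (A △ B) = {2,3,4,5,6,9}
A ∪ B = {2,3,4,5,6,7,9}
((A △ B) ∪ (A △ B)) △ (A ∪ B) = {7}

{7}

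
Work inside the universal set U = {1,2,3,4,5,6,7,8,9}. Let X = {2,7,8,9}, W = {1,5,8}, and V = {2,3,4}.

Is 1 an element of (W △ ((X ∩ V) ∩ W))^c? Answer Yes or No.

1 ∉ X and 1 ∉ V, so 1 ∉ X ∩ V
1 ∉ (X ∩ V) and 1 ∈ W, so 1 ∉ (X ∩ V) ∩ W
1 ∈ W and 1 ∉ ((X ∩ V) ∩ W), so 1 ∈ W △ ((X ∩ V) ∩ W)
1 ∉ (W △ ((X ∩ V) ∩ W))^c since 1 ∈ (W △ ((X ∩ V) ∩ W))

No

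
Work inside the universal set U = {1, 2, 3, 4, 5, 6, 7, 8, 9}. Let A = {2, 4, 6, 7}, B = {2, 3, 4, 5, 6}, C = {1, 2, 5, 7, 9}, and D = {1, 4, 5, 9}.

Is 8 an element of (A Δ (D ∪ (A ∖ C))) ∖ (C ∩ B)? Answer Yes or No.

8 ∉ A and 8 ∉ C, so 8 ∉ A ∖ C
8 ∉ D and 8 ∉ (A ∖ C), so 8 ∉ D ∪ (A ∖ C)
8 ∉ A and 8 ∉ (D ∪ (A ∖ C)), so 8 ∉ A Δ (D ∪ (A ∖ C))
8 ∉ C and 8 ∉ B, so 8 ∉ C ∩ B
8 ∉ (A Δ (D ∪ (A ∖ C))) and 8 ∉ (C ∩ B), so 8 ∉ (A Δ (D ∪ (A ∖ C))) ∖ (C ∩ B)

No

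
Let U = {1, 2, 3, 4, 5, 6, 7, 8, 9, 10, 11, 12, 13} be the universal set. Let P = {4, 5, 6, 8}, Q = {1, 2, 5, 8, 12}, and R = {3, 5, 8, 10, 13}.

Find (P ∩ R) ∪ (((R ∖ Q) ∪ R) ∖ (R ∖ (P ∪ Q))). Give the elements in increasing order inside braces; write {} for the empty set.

{5, 8}

P ∩ R = {5, 8}
R ∖ Q = {3, 10, 13}
(R ∖ Q) ∪ R = {3, 5, 8, 10, 13}
P ∪ Q = {1, 2, 4, 5, 6, 8, 12}
R ∖ (P ∪ Q) = {3, 10, 13}
((R ∖ Q) ∪ R) ∖ (R ∖ (P ∪ Q)) = {5, 8}
(P ∩ R) ∪ (((R ∖ Q) ∪ R) ∖ (R ∖ (P ∪ Q))) = {5, 8}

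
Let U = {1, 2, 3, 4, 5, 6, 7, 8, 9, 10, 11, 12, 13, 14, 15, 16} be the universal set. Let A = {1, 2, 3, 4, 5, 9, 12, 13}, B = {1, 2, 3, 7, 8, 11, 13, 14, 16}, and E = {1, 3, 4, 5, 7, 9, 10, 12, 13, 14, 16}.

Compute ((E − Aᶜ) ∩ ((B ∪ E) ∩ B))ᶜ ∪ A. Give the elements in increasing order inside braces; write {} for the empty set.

Aᶜ = {6, 7, 8, 10, 11, 14, 15, 16}
E − Aᶜ = {1, 3, 4, 5, 9, 12, 13}
B ∪ E = {1, 2, 3, 4, 5, 7, 8, 9, 10, 11, 12, 13, 14, 16}
(B ∪ E) ∩ B = {1, 2, 3, 7, 8, 11, 13, 14, 16}
(E − Aᶜ) ∩ ((B ∪ E) ∩ B) = {1, 3, 13}
((E − Aᶜ) ∩ ((B ∪ E) ∩ B))ᶜ = {2, 4, 5, 6, 7, 8, 9, 10, 11, 12, 14, 15, 16}
((E − Aᶜ) ∩ ((B ∪ E) ∩ B))ᶜ ∪ A = {1, 2, 3, 4, 5, 6, 7, 8, 9, 10, 11, 12, 13, 14, 15, 16}

{1, 2, 3, 4, 5, 6, 7, 8, 9, 10, 11, 12, 13, 14, 15, 16}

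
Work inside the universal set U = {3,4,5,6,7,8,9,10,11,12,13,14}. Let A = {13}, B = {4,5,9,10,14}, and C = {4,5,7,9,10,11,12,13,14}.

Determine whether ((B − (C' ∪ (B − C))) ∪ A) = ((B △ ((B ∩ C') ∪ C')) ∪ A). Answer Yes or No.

No

C' = {3,6,8}
B − C = {}
C' ∪ (B − C) = {3,6,8}
B − (C' ∪ (B − C)) = {4,5,9,10,14}
(B − (C' ∪ (B − C))) ∪ A = {4,5,9,10,13,14}
B ∩ C' = {}
(B ∩ C') ∪ C' = {3,6,8}
B △ ((B ∩ C') ∪ C') = {3,4,5,6,8,9,10,14}
(B △ ((B ∩ C') ∪ C')) ∪ A = {3,4,5,6,8,9,10,13,14}
3 ∈ (B △ ((B ∩ C') ∪ C')) ∪ A but 3 ∉ (B − (C' ∪ (B − C))) ∪ A, so they differ.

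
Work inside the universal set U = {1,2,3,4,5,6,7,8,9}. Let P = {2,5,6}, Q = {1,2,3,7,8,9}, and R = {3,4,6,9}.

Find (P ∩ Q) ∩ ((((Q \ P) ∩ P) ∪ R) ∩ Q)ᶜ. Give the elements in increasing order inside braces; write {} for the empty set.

{2}

P ∩ Q = {2}
Q \ P = {1,3,7,8,9}
(Q \ P) ∩ P = {}
((Q \ P) ∩ P) ∪ R = {3,4,6,9}
(((Q \ P) ∩ P) ∪ R) ∩ Q = {3,9}
((((Q \ P) ∩ P) ∪ R) ∩ Q)ᶜ = {1,2,4,5,6,7,8}
(P ∩ Q) ∩ ((((Q \ P) ∩ P) ∪ R) ∩ Q)ᶜ = {2}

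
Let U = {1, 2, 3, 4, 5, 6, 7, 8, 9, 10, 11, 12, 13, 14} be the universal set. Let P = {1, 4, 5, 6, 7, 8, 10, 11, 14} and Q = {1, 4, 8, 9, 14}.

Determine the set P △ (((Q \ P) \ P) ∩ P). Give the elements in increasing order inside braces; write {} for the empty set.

{1, 4, 5, 6, 7, 8, 10, 11, 14}

Q \ P = {9}
(Q \ P) \ P = {9}
((Q \ P) \ P) ∩ P = {}
P △ (((Q \ P) \ P) ∩ P) = {1, 4, 5, 6, 7, 8, 10, 11, 14}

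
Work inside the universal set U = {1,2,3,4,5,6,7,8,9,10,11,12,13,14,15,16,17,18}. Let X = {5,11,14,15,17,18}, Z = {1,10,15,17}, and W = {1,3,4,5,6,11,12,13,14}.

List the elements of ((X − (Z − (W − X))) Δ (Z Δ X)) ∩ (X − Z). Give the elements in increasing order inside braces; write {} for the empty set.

{}

W − X = {1,3,4,6,12,13}
Z − (W − X) = {10,15,17}
X − (Z − (W − X)) = {5,11,14,18}
Z Δ X = {1,5,10,11,14,18}
(X − (Z − (W − X))) Δ (Z Δ X) = {1,10}
X − Z = {5,11,14,18}
((X − (Z − (W − X))) Δ (Z Δ X)) ∩ (X − Z) = {}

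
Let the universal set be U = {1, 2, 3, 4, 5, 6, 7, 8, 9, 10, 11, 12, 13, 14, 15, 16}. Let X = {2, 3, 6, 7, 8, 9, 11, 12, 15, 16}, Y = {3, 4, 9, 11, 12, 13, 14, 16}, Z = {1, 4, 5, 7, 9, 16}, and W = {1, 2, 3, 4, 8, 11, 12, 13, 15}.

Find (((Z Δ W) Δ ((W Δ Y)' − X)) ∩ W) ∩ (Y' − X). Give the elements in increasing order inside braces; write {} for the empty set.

Z Δ W = {2, 3, 5, 7, 8, 9, 11, 12, 13, 15, 16}
W Δ Y = {1, 2, 8, 9, 14, 15, 16}
(W Δ Y)' = {3, 4, 5, 6, 7, 10, 11, 12, 13}
(W Δ Y)' − X = {4, 5, 10, 13}
(Z Δ W) Δ ((W Δ Y)' − X) = {2, 3, 4, 7, 8, 9, 10, 11, 12, 15, 16}
((Z Δ W) Δ ((W Δ Y)' − X)) ∩ W = {2, 3, 4, 8, 11, 12, 15}
Y' = {1, 2, 5, 6, 7, 8, 10, 15}
Y' − X = {1, 5, 10}
(((Z Δ W) Δ ((W Δ Y)' − X)) ∩ W) ∩ (Y' − X) = {}

{}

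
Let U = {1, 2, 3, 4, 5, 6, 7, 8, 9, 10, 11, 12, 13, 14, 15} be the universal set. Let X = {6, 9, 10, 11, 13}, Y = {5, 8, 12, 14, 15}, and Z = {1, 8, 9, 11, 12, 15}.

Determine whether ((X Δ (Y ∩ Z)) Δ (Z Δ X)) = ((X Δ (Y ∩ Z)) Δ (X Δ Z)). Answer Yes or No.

Y ∩ Z = {8, 12, 15}
X Δ (Y ∩ Z) = {6, 8, 9, 10, 11, 12, 13, 15}
Z Δ X = {1, 6, 8, 10, 12, 13, 15}
(X Δ (Y ∩ Z)) Δ (Z Δ X) = {1, 9, 11}
X Δ Z = {1, 6, 8, 10, 12, 13, 15}
(X Δ (Y ∩ Z)) Δ (X Δ Z) = {1, 9, 11}
Both equal {1, 9, 11}, so (X Δ (Y ∩ Z)) Δ (Z Δ X) = (X Δ (Y ∩ Z)) Δ (X Δ Z).

Yes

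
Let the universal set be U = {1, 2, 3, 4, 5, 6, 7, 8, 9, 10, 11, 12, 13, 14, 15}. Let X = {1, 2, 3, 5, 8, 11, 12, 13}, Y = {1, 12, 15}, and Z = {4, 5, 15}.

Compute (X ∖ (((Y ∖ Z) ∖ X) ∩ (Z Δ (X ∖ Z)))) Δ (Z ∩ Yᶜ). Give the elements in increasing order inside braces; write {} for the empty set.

{1, 2, 3, 4, 8, 11, 12, 13}

Y ∖ Z = {1, 12}
(Y ∖ Z) ∖ X = {}
X ∖ Z = {1, 2, 3, 8, 11, 12, 13}
Z Δ (X ∖ Z) = {1, 2, 3, 4, 5, 8, 11, 12, 13, 15}
((Y ∖ Z) ∖ X) ∩ (Z Δ (X ∖ Z)) = {}
X ∖ (((Y ∖ Z) ∖ X) ∩ (Z Δ (X ∖ Z))) = {1, 2, 3, 5, 8, 11, 12, 13}
Yᶜ = {2, 3, 4, 5, 6, 7, 8, 9, 10, 11, 13, 14}
Z ∩ Yᶜ = {4, 5}
(X ∖ (((Y ∖ Z) ∖ X) ∩ (Z Δ (X ∖ Z)))) Δ (Z ∩ Yᶜ) = {1, 2, 3, 4, 8, 11, 12, 13}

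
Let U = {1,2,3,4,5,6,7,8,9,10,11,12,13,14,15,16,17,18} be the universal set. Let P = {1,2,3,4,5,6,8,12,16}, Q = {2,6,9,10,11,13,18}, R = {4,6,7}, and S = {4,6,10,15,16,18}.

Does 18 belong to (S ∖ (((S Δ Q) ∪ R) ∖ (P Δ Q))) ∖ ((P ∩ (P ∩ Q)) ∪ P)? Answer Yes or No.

Yes

18 ∈ S and 18 ∈ Q, so 18 ∉ S Δ Q
18 ∉ (S Δ Q) and 18 ∉ R, so 18 ∉ (S Δ Q) ∪ R
18 ∉ P and 18 ∈ Q, so 18 ∈ P Δ Q
18 ∉ ((S Δ Q) ∪ R) and 18 ∈ (P Δ Q), so 18 ∉ ((S Δ Q) ∪ R) ∖ (P Δ Q)
18 ∈ S and 18 ∉ (((S Δ Q) ∪ R) ∖ (P Δ Q)), so 18 ∈ S ∖ (((S Δ Q) ∪ R) ∖ (P Δ Q))
18 ∉ P and 18 ∈ Q, so 18 ∉ P ∩ Q
18 ∉ P and 18 ∉ (P ∩ Q), so 18 ∉ P ∩ (P ∩ Q)
18 ∉ (P ∩ (P ∩ Q)) and 18 ∉ P, so 18 ∉ (P ∩ (P ∩ Q)) ∪ P
18 ∈ (S ∖ (((S Δ Q) ∪ R) ∖ (P Δ Q))) and 18 ∉ ((P ∩ (P ∩ Q)) ∪ P), so 18 ∈ (S ∖ (((S Δ Q) ∪ R) ∖ (P Δ Q))) ∖ ((P ∩ (P ∩ Q)) ∪ P)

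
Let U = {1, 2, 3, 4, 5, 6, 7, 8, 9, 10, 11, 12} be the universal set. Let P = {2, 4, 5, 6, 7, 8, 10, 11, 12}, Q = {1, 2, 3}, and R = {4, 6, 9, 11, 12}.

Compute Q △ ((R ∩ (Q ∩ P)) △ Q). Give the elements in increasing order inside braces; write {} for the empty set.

{}

Q ∩ P = {2}
R ∩ (Q ∩ P) = {}
(R ∩ (Q ∩ P)) △ Q = {1, 2, 3}
Q △ ((R ∩ (Q ∩ P)) △ Q) = {}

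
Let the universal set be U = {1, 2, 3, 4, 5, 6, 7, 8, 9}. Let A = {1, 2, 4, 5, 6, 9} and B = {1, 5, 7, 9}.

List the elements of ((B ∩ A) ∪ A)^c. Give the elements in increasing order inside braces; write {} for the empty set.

B ∩ A = {1, 5, 9}
(B ∩ A) ∪ A = {1, 2, 4, 5, 6, 9}
((B ∩ A) ∪ A)^c = {3, 7, 8}

{3, 7, 8}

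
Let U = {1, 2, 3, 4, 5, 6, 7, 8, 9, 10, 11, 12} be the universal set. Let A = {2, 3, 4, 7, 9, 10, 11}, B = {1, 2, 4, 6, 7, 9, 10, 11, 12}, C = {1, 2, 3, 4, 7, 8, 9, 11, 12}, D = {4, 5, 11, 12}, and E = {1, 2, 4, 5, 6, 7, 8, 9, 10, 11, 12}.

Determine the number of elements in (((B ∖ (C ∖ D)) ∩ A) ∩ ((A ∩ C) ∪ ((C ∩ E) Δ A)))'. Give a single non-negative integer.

C ∖ D = {1, 2, 3, 7, 8, 9}
B ∖ (C ∖ D) = {4, 6, 10, 11, 12}
(B ∖ (C ∖ D)) ∩ A = {4, 10, 11}
A ∩ C = {2, 3, 4, 7, 9, 11}
C ∩ E = {1, 2, 4, 7, 8, 9, 11, 12}
(C ∩ E) Δ A = {1, 3, 8, 10, 12}
(A ∩ C) ∪ ((C ∩ E) Δ A) = {1, 2, 3, 4, 7, 8, 9, 10, 11, 12}
((B ∖ (C ∖ D)) ∩ A) ∩ ((A ∩ C) ∪ ((C ∩ E) Δ A)) = {4, 10, 11}
(((B ∖ (C ∖ D)) ∩ A) ∩ ((A ∩ C) ∪ ((C ∩ E) Δ A)))' = {1, 2, 3, 5, 6, 7, 8, 9, 12}
|(((B ∖ (C ∖ D)) ∩ A) ∩ ((A ∩ C) ∪ ((C ∩ E) Δ A)))'| = 9

9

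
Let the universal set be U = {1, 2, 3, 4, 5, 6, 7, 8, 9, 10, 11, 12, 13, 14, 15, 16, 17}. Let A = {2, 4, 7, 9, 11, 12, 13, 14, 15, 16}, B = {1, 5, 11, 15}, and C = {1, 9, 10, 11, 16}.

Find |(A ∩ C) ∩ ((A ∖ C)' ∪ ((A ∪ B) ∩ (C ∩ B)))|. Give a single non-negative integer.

A ∩ C = {9, 11, 16}
A ∖ C = {2, 4, 7, 12, 13, 14, 15}
(A ∖ C)' = {1, 3, 5, 6, 8, 9, 10, 11, 16, 17}
A ∪ B = {1, 2, 4, 5, 7, 9, 11, 12, 13, 14, 15, 16}
C ∩ B = {1, 11}
(A ∪ B) ∩ (C ∩ B) = {1, 11}
(A ∖ C)' ∪ ((A ∪ B) ∩ (C ∩ B)) = {1, 3, 5, 6, 8, 9, 10, 11, 16, 17}
(A ∩ C) ∩ ((A ∖ C)' ∪ ((A ∪ B) ∩ (C ∩ B))) = {9, 11, 16}
|(A ∩ C) ∩ ((A ∖ C)' ∪ ((A ∪ B) ∩ (C ∩ B)))| = 3

3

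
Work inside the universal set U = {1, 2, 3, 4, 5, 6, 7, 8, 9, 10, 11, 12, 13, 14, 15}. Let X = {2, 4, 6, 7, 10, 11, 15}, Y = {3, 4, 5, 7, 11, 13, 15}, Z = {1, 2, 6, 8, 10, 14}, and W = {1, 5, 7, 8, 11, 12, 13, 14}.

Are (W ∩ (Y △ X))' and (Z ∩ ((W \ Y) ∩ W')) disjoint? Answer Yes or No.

Y △ X = {2, 3, 5, 6, 10, 13}
W ∩ (Y △ X) = {5, 13}
(W ∩ (Y △ X))' = {1, 2, 3, 4, 6, 7, 8, 9, 10, 11, 12, 14, 15}
W \ Y = {1, 8, 12, 14}
W' = {2, 3, 4, 6, 9, 10, 15}
(W \ Y) ∩ W' = {}
Z ∩ ((W \ Y) ∩ W') = {}
{1, 2, 3, 4, 6, 7, 8, 9, 10, 11, 12, 14, 15} and {} share no elements.

Yes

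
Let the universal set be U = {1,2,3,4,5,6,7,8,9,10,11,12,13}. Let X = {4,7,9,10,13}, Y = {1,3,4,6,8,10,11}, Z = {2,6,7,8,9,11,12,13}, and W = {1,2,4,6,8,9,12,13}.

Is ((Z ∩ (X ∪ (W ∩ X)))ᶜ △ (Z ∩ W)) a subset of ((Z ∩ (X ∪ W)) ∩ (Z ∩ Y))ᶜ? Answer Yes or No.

W ∩ X = {4,9,13}
X ∪ (W ∩ X) = {4,7,9,10,13}
Z ∩ (X ∪ (W ∩ X)) = {7,9,13}
(Z ∩ (X ∪ (W ∩ X)))ᶜ = {1,2,3,4,5,6,8,10,11,12}
Z ∩ W = {2,6,8,9,12,13}
(Z ∩ (X ∪ (W ∩ X)))ᶜ △ (Z ∩ W) = {1,3,4,5,9,10,11,13}
X ∪ W = {1,2,4,6,7,8,9,10,12,13}
Z ∩ (X ∪ W) = {2,6,7,8,9,12,13}
Z ∩ Y = {6,8,11}
(Z ∩ (X ∪ W)) ∩ (Z ∩ Y) = {6,8}
((Z ∩ (X ∪ W)) ∩ (Z ∩ Y))ᶜ = {1,2,3,4,5,7,9,10,11,12,13}
Every element of {1,3,4,5,9,10,11,13} is in {1,2,3,4,5,7,9,10,11,12,13}, so (Z ∩ (X ∪ (W ∩ X)))ᶜ △ (Z ∩ W) ⊆ ((Z ∩ (X ∪ W)) ∩ (Z ∩ Y))ᶜ.

Yes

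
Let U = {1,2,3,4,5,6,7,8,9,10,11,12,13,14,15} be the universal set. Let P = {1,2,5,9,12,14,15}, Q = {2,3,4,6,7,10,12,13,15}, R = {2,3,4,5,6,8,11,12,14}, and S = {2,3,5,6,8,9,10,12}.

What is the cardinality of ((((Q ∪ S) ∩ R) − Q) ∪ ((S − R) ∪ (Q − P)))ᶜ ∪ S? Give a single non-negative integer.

Q ∪ S = {2,3,4,5,6,7,8,9,10,12,13,15}
(Q ∪ S) ∩ R = {2,3,4,5,6,8,12}
((Q ∪ S) ∩ R) − Q = {5,8}
S − R = {9,10}
Q − P = {3,4,6,7,10,13}
(S − R) ∪ (Q − P) = {3,4,6,7,9,10,13}
(((Q ∪ S) ∩ R) − Q) ∪ ((S − R) ∪ (Q − P)) = {3,4,5,6,7,8,9,10,13}
((((Q ∪ S) ∩ R) − Q) ∪ ((S − R) ∪ (Q − P)))ᶜ = {1,2,11,12,14,15}
((((Q ∪ S) ∩ R) − Q) ∪ ((S − R) ∪ (Q − P)))ᶜ ∪ S = {1,2,3,5,6,8,9,10,11,12,14,15}
|((((Q ∪ S) ∩ R) − Q) ∪ ((S − R) ∪ (Q − P)))ᶜ ∪ S| = 12

12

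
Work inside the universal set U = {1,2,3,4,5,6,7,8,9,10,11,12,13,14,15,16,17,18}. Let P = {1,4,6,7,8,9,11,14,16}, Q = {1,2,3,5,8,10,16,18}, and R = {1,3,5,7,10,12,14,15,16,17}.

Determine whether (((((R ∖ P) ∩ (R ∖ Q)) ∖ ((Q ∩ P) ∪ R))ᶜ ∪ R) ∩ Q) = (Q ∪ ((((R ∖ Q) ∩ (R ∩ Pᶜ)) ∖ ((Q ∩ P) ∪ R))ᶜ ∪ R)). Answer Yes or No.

R ∖ P = {3,5,10,12,15,17}
R ∖ Q = {7,12,14,15,17}
(R ∖ P) ∩ (R ∖ Q) = {12,15,17}
Q ∩ P = {1,8,16}
(Q ∩ P) ∪ R = {1,3,5,7,8,10,12,14,15,16,17}
((R ∖ P) ∩ (R ∖ Q)) ∖ ((Q ∩ P) ∪ R) = {}
(((R ∖ P) ∩ (R ∖ Q)) ∖ ((Q ∩ P) ∪ R))ᶜ = {1,2,3,4,5,6,7,8,9,10,11,12,13,14,15,16,17,18}
(((R ∖ P) ∩ (R ∖ Q)) ∖ ((Q ∩ P) ∪ R))ᶜ ∪ R = {1,2,3,4,5,6,7,8,9,10,11,12,13,14,15,16,17,18}
((((R ∖ P) ∩ (R ∖ Q)) ∖ ((Q ∩ P) ∪ R))ᶜ ∪ R) ∩ Q = {1,2,3,5,8,10,16,18}
Pᶜ = {2,3,5,10,12,13,15,17,18}
R ∩ Pᶜ = {3,5,10,12,15,17}
(R ∖ Q) ∩ (R ∩ Pᶜ) = {12,15,17}
((R ∖ Q) ∩ (R ∩ Pᶜ)) ∖ ((Q ∩ P) ∪ R) = {}
(((R ∖ Q) ∩ (R ∩ Pᶜ)) ∖ ((Q ∩ P) ∪ R))ᶜ = {1,2,3,4,5,6,7,8,9,10,11,12,13,14,15,16,17,18}
(((R ∖ Q) ∩ (R ∩ Pᶜ)) ∖ ((Q ∩ P) ∪ R))ᶜ ∪ R = {1,2,3,4,5,6,7,8,9,10,11,12,13,14,15,16,17,18}
Q ∪ ((((R ∖ Q) ∩ (R ∩ Pᶜ)) ∖ ((Q ∩ P) ∪ R))ᶜ ∪ R) = {1,2,3,4,5,6,7,8,9,10,11,12,13,14,15,16,17,18}
4 ∈ Q ∪ ((((R ∖ Q) ∩ (R ∩ Pᶜ)) ∖ ((Q ∩ P) ∪ R))ᶜ ∪ R) but 4 ∉ ((((R ∖ P) ∩ (R ∖ Q)) ∖ ((Q ∩ P) ∪ R))ᶜ ∪ R) ∩ Q, so they differ.

No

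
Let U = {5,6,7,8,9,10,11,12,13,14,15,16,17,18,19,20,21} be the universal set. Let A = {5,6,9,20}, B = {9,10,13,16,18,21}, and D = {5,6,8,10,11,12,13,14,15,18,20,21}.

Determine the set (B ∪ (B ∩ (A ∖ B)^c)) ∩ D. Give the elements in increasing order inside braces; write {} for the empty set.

{10,13,18,21}

A ∖ B = {5,6,20}
(A ∖ B)^c = {7,8,9,10,11,12,13,14,15,16,17,18,19,21}
B ∩ (A ∖ B)^c = {9,10,13,16,18,21}
B ∪ (B ∩ (A ∖ B)^c) = {9,10,13,16,18,21}
(B ∪ (B ∩ (A ∖ B)^c)) ∩ D = {10,13,18,21}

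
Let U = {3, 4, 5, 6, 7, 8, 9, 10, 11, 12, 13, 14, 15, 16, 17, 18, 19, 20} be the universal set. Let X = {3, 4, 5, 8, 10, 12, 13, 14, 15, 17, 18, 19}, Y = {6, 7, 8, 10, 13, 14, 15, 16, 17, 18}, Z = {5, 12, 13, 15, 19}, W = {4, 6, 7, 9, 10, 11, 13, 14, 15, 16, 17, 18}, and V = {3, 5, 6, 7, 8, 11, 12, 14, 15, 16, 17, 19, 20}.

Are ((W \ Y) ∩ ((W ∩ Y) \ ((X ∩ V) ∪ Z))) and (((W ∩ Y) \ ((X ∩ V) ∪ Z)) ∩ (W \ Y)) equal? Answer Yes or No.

W \ Y = {4, 9, 11}
W ∩ Y = {6, 7, 10, 13, 14, 15, 16, 17, 18}
X ∩ V = {3, 5, 8, 12, 14, 15, 17, 19}
(X ∩ V) ∪ Z = {3, 5, 8, 12, 13, 14, 15, 17, 19}
(W ∩ Y) \ ((X ∩ V) ∪ Z) = {6, 7, 10, 16, 18}
(W \ Y) ∩ ((W ∩ Y) \ ((X ∩ V) ∪ Z)) = {}
((W ∩ Y) \ ((X ∩ V) ∪ Z)) ∩ (W \ Y) = {}
Both equal {}, so (W \ Y) ∩ ((W ∩ Y) \ ((X ∩ V) ∪ Z)) = ((W ∩ Y) \ ((X ∩ V) ∪ Z)) ∩ (W \ Y).

Yes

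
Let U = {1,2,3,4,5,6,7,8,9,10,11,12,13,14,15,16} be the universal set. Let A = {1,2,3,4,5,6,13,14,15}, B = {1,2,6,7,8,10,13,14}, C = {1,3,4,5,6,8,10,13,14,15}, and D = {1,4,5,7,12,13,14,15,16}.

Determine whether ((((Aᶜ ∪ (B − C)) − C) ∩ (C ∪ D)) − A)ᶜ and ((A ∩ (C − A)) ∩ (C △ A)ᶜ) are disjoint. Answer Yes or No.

Aᶜ = {7,8,9,10,11,12,16}
B − C = {2,7}
Aᶜ ∪ (B − C) = {2,7,8,9,10,11,12,16}
(Aᶜ ∪ (B − C)) − C = {2,7,9,11,12,16}
C ∪ D = {1,3,4,5,6,7,8,10,12,13,14,15,16}
((Aᶜ ∪ (B − C)) − C) ∩ (C ∪ D) = {7,12,16}
(((Aᶜ ∪ (B − C)) − C) ∩ (C ∪ D)) − A = {7,12,16}
((((Aᶜ ∪ (B − C)) − C) ∩ (C ∪ D)) − A)ᶜ = {1,2,3,4,5,6,8,9,10,11,13,14,15}
C − A = {8,10}
A ∩ (C − A) = {}
C △ A = {2,8,10}
(C △ A)ᶜ = {1,3,4,5,6,7,9,11,12,13,14,15,16}
(A ∩ (C − A)) ∩ (C △ A)ᶜ = {}
{1,2,3,4,5,6,8,9,10,11,13,14,15} and {} share no elements.

Yes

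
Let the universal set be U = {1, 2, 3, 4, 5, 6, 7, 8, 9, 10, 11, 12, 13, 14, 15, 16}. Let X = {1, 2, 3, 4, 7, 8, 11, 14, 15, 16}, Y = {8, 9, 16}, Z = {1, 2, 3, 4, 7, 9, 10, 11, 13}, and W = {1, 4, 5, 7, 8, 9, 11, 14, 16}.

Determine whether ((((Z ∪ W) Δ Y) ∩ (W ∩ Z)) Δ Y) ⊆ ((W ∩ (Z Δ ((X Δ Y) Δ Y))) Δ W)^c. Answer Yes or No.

Z ∪ W = {1, 2, 3, 4, 5, 7, 8, 9, 10, 11, 13, 14, 16}
(Z ∪ W) Δ Y = {1, 2, 3, 4, 5, 7, 10, 11, 13, 14}
W ∩ Z = {1, 4, 7, 9, 11}
((Z ∪ W) Δ Y) ∩ (W ∩ Z) = {1, 4, 7, 11}
(((Z ∪ W) Δ Y) ∩ (W ∩ Z)) Δ Y = {1, 4, 7, 8, 9, 11, 16}
X Δ Y = {1, 2, 3, 4, 7, 9, 11, 14, 15}
(X Δ Y) Δ Y = {1, 2, 3, 4, 7, 8, 11, 14, 15, 16}
Z Δ ((X Δ Y) Δ Y) = {8, 9, 10, 13, 14, 15, 16}
W ∩ (Z Δ ((X Δ Y) Δ Y)) = {8, 9, 14, 16}
(W ∩ (Z Δ ((X Δ Y) Δ Y))) Δ W = {1, 4, 5, 7, 11}
((W ∩ (Z Δ ((X Δ Y) Δ Y))) Δ W)^c = {2, 3, 6, 8, 9, 10, 12, 13, 14, 15, 16}
1 ∈ (((Z ∪ W) Δ Y) ∩ (W ∩ Z)) Δ Y but 1 ∉ ((W ∩ (Z Δ ((X Δ Y) Δ Y))) Δ W)^c, so the inclusion fails.

No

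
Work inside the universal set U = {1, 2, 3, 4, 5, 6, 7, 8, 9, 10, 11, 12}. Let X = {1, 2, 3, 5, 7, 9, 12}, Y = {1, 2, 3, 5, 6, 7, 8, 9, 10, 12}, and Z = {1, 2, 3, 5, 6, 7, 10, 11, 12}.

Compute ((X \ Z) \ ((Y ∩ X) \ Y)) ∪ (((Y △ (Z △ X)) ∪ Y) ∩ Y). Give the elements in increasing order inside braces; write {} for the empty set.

X \ Z = {9}
Y ∩ X = {1, 2, 3, 5, 7, 9, 12}
(Y ∩ X) \ Y = {}
(X \ Z) \ ((Y ∩ X) \ Y) = {9}
Z △ X = {6, 9, 10, 11}
Y △ (Z △ X) = {1, 2, 3, 5, 7, 8, 11, 12}
(Y △ (Z △ X)) ∪ Y = {1, 2, 3, 5, 6, 7, 8, 9, 10, 11, 12}
((Y △ (Z △ X)) ∪ Y) ∩ Y = {1, 2, 3, 5, 6, 7, 8, 9, 10, 12}
((X \ Z) \ ((Y ∩ X) \ Y)) ∪ (((Y △ (Z △ X)) ∪ Y) ∩ Y) = {1, 2, 3, 5, 6, 7, 8, 9, 10, 12}

{1, 2, 3, 5, 6, 7, 8, 9, 10, 12}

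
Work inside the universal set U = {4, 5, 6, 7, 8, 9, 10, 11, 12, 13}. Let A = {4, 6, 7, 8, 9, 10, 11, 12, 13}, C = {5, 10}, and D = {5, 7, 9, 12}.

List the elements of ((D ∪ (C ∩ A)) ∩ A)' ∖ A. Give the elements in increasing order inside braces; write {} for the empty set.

{5}

C ∩ A = {10}
D ∪ (C ∩ A) = {5, 7, 9, 10, 12}
(D ∪ (C ∩ A)) ∩ A = {7, 9, 10, 12}
((D ∪ (C ∩ A)) ∩ A)' = {4, 5, 6, 8, 11, 13}
((D ∪ (C ∩ A)) ∩ A)' ∖ A = {5}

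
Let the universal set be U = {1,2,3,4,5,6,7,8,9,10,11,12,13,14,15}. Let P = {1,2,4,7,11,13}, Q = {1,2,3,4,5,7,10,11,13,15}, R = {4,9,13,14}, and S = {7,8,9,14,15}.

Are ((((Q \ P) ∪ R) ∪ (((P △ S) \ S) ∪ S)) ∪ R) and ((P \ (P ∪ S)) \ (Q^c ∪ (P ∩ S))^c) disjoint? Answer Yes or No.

Q \ P = {3,5,10,15}
(Q \ P) ∪ R = {3,4,5,9,10,13,14,15}
P △ S = {1,2,4,8,9,11,13,14,15}
(P △ S) \ S = {1,2,4,11,13}
((P △ S) \ S) ∪ S = {1,2,4,7,8,9,11,13,14,15}
((Q \ P) ∪ R) ∪ (((P △ S) \ S) ∪ S) = {1,2,3,4,5,7,8,9,10,11,13,14,15}
(((Q \ P) ∪ R) ∪ (((P △ S) \ S) ∪ S)) ∪ R = {1,2,3,4,5,7,8,9,10,11,13,14,15}
P ∪ S = {1,2,4,7,8,9,11,13,14,15}
P \ (P ∪ S) = {}
Q^c = {6,8,9,12,14}
P ∩ S = {7}
Q^c ∪ (P ∩ S) = {6,7,8,9,12,14}
(Q^c ∪ (P ∩ S))^c = {1,2,3,4,5,10,11,13,15}
(P \ (P ∪ S)) \ (Q^c ∪ (P ∩ S))^c = {}
{1,2,3,4,5,7,8,9,10,11,13,14,15} and {} share no elements.

Yes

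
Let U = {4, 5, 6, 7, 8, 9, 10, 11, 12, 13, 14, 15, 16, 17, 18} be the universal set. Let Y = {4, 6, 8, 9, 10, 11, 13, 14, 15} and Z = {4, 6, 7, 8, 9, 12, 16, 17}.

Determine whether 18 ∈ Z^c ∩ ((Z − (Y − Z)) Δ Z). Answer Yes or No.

No

18 ∉ Z, so 18 ∈ Z^c
18 ∉ Y and 18 ∉ Z, so 18 ∉ Y − Z
18 ∉ Z and 18 ∉ (Y − Z), so 18 ∉ Z − (Y − Z)
18 ∉ (Z − (Y − Z)) and 18 ∉ Z, so 18 ∉ (Z − (Y − Z)) Δ Z
18 ∈ Z^c and 18 ∉ ((Z − (Y − Z)) Δ Z), so 18 ∉ Z^c ∩ ((Z − (Y − Z)) Δ Z)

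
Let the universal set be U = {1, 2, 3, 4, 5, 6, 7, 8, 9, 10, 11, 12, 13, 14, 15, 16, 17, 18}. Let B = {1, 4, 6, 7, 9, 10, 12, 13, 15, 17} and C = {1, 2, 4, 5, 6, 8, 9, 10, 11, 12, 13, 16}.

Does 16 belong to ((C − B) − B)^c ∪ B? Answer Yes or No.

16 ∈ C and 16 ∉ B, so 16 ∈ C − B
16 ∈ (C − B) and 16 ∉ B, so 16 ∈ (C − B) − B
16 ∉ ((C − B) − B)^c since 16 ∈ ((C − B) − B)
16 ∉ ((C − B) − B)^c and 16 ∉ B, so 16 ∉ ((C − B) − B)^c ∪ B

No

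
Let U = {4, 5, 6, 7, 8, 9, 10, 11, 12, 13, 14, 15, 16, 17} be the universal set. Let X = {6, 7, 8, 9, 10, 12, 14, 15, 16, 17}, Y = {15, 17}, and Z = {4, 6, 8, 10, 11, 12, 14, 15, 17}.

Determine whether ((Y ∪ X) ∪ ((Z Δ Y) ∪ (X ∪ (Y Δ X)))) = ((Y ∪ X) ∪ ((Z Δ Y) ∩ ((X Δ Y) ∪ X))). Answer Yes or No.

Y ∪ X = {6, 7, 8, 9, 10, 12, 14, 15, 16, 17}
Z Δ Y = {4, 6, 8, 10, 11, 12, 14}
Y Δ X = {6, 7, 8, 9, 10, 12, 14, 16}
X ∪ (Y Δ X) = {6, 7, 8, 9, 10, 12, 14, 15, 16, 17}
(Z Δ Y) ∪ (X ∪ (Y Δ X)) = {4, 6, 7, 8, 9, 10, 11, 12, 14, 15, 16, 17}
(Y ∪ X) ∪ ((Z Δ Y) ∪ (X ∪ (Y Δ X))) = {4, 6, 7, 8, 9, 10, 11, 12, 14, 15, 16, 17}
X Δ Y = {6, 7, 8, 9, 10, 12, 14, 16}
(X Δ Y) ∪ X = {6, 7, 8, 9, 10, 12, 14, 15, 16, 17}
(Z Δ Y) ∩ ((X Δ Y) ∪ X) = {6, 8, 10, 12, 14}
(Y ∪ X) ∪ ((Z Δ Y) ∩ ((X Δ Y) ∪ X)) = {6, 7, 8, 9, 10, 12, 14, 15, 16, 17}
4 ∈ (Y ∪ X) ∪ ((Z Δ Y) ∪ (X ∪ (Y Δ X))) but 4 ∉ (Y ∪ X) ∪ ((Z Δ Y) ∩ ((X Δ Y) ∪ X)), so they differ.

No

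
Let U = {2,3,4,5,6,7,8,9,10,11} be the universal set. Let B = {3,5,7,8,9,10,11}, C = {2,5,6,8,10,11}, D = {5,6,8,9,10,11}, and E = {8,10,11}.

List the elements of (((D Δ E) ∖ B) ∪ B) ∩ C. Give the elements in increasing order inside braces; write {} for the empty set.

{5,6,8,10,11}

D Δ E = {5,6,9}
(D Δ E) ∖ B = {6}
((D Δ E) ∖ B) ∪ B = {3,5,6,7,8,9,10,11}
(((D Δ E) ∖ B) ∪ B) ∩ C = {5,6,8,10,11}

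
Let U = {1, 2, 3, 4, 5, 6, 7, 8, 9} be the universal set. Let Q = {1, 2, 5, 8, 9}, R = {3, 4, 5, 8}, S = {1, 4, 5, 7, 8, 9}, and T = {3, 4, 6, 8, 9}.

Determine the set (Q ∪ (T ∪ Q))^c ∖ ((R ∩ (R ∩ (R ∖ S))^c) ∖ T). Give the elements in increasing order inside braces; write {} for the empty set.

{7}

T ∪ Q = {1, 2, 3, 4, 5, 6, 8, 9}
Q ∪ (T ∪ Q) = {1, 2, 3, 4, 5, 6, 8, 9}
(Q ∪ (T ∪ Q))^c = {7}
R ∖ S = {3}
R ∩ (R ∖ S) = {3}
(R ∩ (R ∖ S))^c = {1, 2, 4, 5, 6, 7, 8, 9}
R ∩ (R ∩ (R ∖ S))^c = {4, 5, 8}
(R ∩ (R ∩ (R ∖ S))^c) ∖ T = {5}
(Q ∪ (T ∪ Q))^c ∖ ((R ∩ (R ∩ (R ∖ S))^c) ∖ T) = {7}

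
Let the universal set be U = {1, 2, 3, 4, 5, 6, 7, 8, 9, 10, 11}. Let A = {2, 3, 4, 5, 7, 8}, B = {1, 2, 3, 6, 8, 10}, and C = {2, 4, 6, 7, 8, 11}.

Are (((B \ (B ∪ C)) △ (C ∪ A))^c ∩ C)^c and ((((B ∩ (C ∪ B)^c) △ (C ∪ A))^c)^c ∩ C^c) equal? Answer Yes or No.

No

B ∪ C = {1, 2, 3, 4, 6, 7, 8, 10, 11}
B \ (B ∪ C) = {}
C ∪ A = {2, 3, 4, 5, 6, 7, 8, 11}
(B \ (B ∪ C)) △ (C ∪ A) = {2, 3, 4, 5, 6, 7, 8, 11}
((B \ (B ∪ C)) △ (C ∪ A))^c = {1, 9, 10}
((B \ (B ∪ C)) △ (C ∪ A))^c ∩ C = {}
(((B \ (B ∪ C)) △ (C ∪ A))^c ∩ C)^c = {1, 2, 3, 4, 5, 6, 7, 8, 9, 10, 11}
C ∪ B = {1, 2, 3, 4, 6, 7, 8, 10, 11}
(C ∪ B)^c = {5, 9}
B ∩ (C ∪ B)^c = {}
(B ∩ (C ∪ B)^c) △ (C ∪ A) = {2, 3, 4, 5, 6, 7, 8, 11}
((B ∩ (C ∪ B)^c) △ (C ∪ A))^c = {1, 9, 10}
(((B ∩ (C ∪ B)^c) △ (C ∪ A))^c)^c = {2, 3, 4, 5, 6, 7, 8, 11}
C^c = {1, 3, 5, 9, 10}
(((B ∩ (C ∪ B)^c) △ (C ∪ A))^c)^c ∩ C^c = {3, 5}
1 ∈ (((B \ (B ∪ C)) △ (C ∪ A))^c ∩ C)^c but 1 ∉ (((B ∩ (C ∪ B)^c) △ (C ∪ A))^c)^c ∩ C^c, so they differ.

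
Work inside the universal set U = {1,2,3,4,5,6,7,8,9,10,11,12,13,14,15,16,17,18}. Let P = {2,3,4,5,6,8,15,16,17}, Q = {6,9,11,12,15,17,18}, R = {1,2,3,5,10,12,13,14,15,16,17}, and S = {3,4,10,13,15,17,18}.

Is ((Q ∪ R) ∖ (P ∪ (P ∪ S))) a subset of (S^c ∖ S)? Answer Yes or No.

Q ∪ R = {1,2,3,5,6,9,10,11,12,13,14,15,16,17,18}
P ∪ S = {2,3,4,5,6,8,10,13,15,16,17,18}
P ∪ (P ∪ S) = {2,3,4,5,6,8,10,13,15,16,17,18}
(Q ∪ R) ∖ (P ∪ (P ∪ S)) = {1,9,11,12,14}
S^c = {1,2,5,6,7,8,9,11,12,14,16}
S^c ∖ S = {1,2,5,6,7,8,9,11,12,14,16}
Every element of {1,9,11,12,14} is in {1,2,5,6,7,8,9,11,12,14,16}, so (Q ∪ R) ∖ (P ∪ (P ∪ S)) ⊆ S^c ∖ S.

Yes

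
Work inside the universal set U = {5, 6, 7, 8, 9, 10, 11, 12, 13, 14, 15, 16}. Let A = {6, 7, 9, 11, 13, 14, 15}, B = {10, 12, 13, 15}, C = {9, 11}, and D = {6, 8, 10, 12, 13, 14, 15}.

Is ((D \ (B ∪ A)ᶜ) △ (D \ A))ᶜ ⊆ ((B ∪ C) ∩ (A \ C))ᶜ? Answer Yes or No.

Yes

B ∪ A = {6, 7, 9, 10, 11, 12, 13, 14, 15}
(B ∪ A)ᶜ = {5, 8, 16}
D \ (B ∪ A)ᶜ = {6, 10, 12, 13, 14, 15}
D \ A = {8, 10, 12}
(D \ (B ∪ A)ᶜ) △ (D \ A) = {6, 8, 13, 14, 15}
((D \ (B ∪ A)ᶜ) △ (D \ A))ᶜ = {5, 7, 9, 10, 11, 12, 16}
B ∪ C = {9, 10, 11, 12, 13, 15}
A \ C = {6, 7, 13, 14, 15}
(B ∪ C) ∩ (A \ C) = {13, 15}
((B ∪ C) ∩ (A \ C))ᶜ = {5, 6, 7, 8, 9, 10, 11, 12, 14, 16}
Every element of {5, 7, 9, 10, 11, 12, 16} is in {5, 6, 7, 8, 9, 10, 11, 12, 14, 16}, so ((D \ (B ∪ A)ᶜ) △ (D \ A))ᶜ ⊆ ((B ∪ C) ∩ (A \ C))ᶜ.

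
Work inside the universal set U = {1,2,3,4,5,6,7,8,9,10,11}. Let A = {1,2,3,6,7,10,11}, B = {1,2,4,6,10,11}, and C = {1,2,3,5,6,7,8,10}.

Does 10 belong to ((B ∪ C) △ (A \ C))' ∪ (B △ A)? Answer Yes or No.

10 ∈ B and 10 ∈ C, so 10 ∈ B ∪ C
10 ∈ A and 10 ∈ C, so 10 ∉ A \ C
10 ∈ (B ∪ C) and 10 ∉ (A \ C), so 10 ∈ (B ∪ C) △ (A \ C)
10 ∉ ((B ∪ C) △ (A \ C))' since 10 ∈ ((B ∪ C) △ (A \ C))
10 ∈ B and 10 ∈ A, so 10 ∉ B △ A
10 ∉ ((B ∪ C) △ (A \ C))' and 10 ∉ (B △ A), so 10 ∉ ((B ∪ C) △ (A \ C))' ∪ (B △ A)

No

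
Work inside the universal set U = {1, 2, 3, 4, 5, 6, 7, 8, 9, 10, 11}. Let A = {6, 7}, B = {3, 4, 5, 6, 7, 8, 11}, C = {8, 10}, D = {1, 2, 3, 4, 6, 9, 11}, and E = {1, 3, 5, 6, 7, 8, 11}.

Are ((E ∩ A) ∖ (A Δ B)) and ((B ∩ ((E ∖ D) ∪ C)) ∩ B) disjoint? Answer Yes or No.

E ∩ A = {6, 7}
A Δ B = {3, 4, 5, 8, 11}
(E ∩ A) ∖ (A Δ B) = {6, 7}
E ∖ D = {5, 7, 8}
(E ∖ D) ∪ C = {5, 7, 8, 10}
B ∩ ((E ∖ D) ∪ C) = {5, 7, 8}
(B ∩ ((E ∖ D) ∪ C)) ∩ B = {5, 7, 8}
7 lies in both, so they are not disjoint.

No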